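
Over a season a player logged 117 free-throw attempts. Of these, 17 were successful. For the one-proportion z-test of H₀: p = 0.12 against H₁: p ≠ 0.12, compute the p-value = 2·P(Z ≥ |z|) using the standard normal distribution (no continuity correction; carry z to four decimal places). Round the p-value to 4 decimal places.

p-value = 0.3997

Sample proportion p̂ = 17/117 = 0.14530.
Null standard error: √(0.12·0.88/117) = √0.000902564 = 0.030043.
z = (p̂ − p₀)/SE = (17/117 − 0.12)/0.030043 ≈ 0.8421.
From the standard normal, 2·P(Z ≥ |z|) = 0.3997.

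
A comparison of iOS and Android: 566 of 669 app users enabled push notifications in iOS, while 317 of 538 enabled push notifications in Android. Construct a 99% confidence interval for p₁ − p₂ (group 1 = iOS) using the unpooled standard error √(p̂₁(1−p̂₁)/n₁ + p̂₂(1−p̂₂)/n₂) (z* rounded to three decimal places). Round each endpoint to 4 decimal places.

(0.1914, 0.3222)

p̂₁ = 566/669 = 0.84604, p̂₂ = 317/538 = 0.58922; p̂₁ − p̂₂ = 0.25682.
Unpooled SE = √(p̂₁(1−p̂₁)/n₁ + p̂₂(1−p̂₂)/n₂) = √(0.000194704 + 0.000449888) = 0.025389.
The 99% critical value is z* = 2.576. Margin = 2.576·0.025389 = 0.06540.
CI: 0.25682 ± 0.06540 = (0.1914, 0.3222).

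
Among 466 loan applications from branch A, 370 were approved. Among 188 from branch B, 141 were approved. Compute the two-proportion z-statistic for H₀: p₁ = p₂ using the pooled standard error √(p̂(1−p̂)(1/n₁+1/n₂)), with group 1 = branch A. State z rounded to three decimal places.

z = 1.232

p̂₁ = 370/466 = 0.79399, p̂₂ = 141/188 = 0.75000.
Pooled p̂ = (370+141)/(466+188) = 511/654 = 0.78135.
SE = √[p̂(1−p̂)(1/n₁+1/n₂)] = √[0.78135·0.21865·(1/466+1/188)] ≈ 0.035712.
z = 0.04399/0.035712 = 1.232.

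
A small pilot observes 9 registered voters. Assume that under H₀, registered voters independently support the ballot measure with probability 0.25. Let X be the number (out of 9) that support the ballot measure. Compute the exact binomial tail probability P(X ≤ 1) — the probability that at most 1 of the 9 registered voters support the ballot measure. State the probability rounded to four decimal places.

X is binomial with n = 9 and p = 0.25.
P(X ≤ 1) = C(9,0)·0.25^0·0.75^9 + C(9,1)·0.25^1·0.75^8.
= 0.075085 + 0.225254 = 0.3003.

P = 0.3003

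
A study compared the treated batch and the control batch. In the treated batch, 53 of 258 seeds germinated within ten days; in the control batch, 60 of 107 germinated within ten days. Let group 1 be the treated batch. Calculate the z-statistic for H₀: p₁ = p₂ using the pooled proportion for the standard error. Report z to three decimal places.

p̂₁ = 53/258 = 0.20543, p̂₂ = 60/107 = 0.56075.
Pooling: p̂ = 113/365 = 0.30959.
Pooled SE = √[0.2137437·0.01322176] ≈ 0.053161.
z = -0.35532/0.053161 = -6.684.

z = -6.684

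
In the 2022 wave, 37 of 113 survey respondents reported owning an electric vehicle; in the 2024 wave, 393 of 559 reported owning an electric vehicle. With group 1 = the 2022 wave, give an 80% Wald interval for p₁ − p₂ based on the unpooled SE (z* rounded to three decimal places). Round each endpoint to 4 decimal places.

p̂₁ = 37/113 = 0.32743, p̂₂ = 393/559 = 0.70304; p̂₁ − p̂₂ = -0.37561.
SE = √(0.001948857 + 0.000373478) = √0.002322335 = 0.048191.
For 80% confidence, z* = 1.282. Margin of error = 0.06178.
CI: -0.37561 ± 0.06178 = (-0.4374, -0.3138).

(-0.4374, -0.3138)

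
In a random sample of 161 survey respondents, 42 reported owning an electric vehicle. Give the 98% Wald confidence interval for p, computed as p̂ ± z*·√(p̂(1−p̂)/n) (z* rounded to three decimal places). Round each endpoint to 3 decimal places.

Sample proportion p̂ = 42/161 = 0.26087.
Standard error of p̂: √(0.192817/161) = √0.001197619 = 0.034607.
The 98% critical value is z* = 2.326.
Margin of error: 2.326 × 0.034607 = 0.08050.
Interval: 0.26087 ± 0.08050 → (0.180, 0.341).

(0.180, 0.341)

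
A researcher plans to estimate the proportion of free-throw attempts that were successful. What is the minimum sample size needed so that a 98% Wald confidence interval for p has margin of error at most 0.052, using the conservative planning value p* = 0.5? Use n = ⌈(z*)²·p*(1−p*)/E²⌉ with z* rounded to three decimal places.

n = 501

z* = 2.326 at the 98% level.
p*(1−p*) = 0.50·0.50 = 0.2500.
(z*)²·p*(1−p*)/E² = 5.410276·0.2500/0.002704 = 500.210.
Rounding up, n = 501.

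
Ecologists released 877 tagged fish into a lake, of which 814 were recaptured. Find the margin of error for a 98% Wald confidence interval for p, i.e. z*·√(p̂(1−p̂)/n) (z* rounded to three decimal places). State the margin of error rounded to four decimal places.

ME = 0.0203

The sample proportion is 814/877 = 0.92816.
SE = √(p̂(1−p̂)/n) = √(0.066675/877) = 0.008719.
The 98% critical value is z* = 2.326.
So ME = 0.0203.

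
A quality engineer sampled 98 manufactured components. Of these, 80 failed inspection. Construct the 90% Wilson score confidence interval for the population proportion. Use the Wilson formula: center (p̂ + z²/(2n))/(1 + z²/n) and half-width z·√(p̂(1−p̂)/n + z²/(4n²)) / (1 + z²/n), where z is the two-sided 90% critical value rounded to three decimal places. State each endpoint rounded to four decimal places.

(0.7438, 0.8719)

p̂ = 80/98 = 0.81633; z = 1.645, so z² = 2.706025.
Denominator 1 + z²/n = 1 + 2.706025/98 = 1.027613.
Center = (0.81633 + 0.013806)/1.027613 = 0.80783.
Radicand: p̂(1−p̂)/n + z²/(4n²) = 0.001529975 + 0.000070440 = 0.001600415.
Half-width = 1.645·√0.001600415/1.027613 = 0.06404.
CI: 0.80783 ± 0.06404 = (0.7438, 0.8719).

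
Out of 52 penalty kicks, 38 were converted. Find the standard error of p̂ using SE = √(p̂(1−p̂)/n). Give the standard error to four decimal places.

With x = 38 successes in n = 52, p̂ = 0.73077.
p̂(1−p̂) = 0.196745.
SE = √(0.196745/52) = 0.0615.

SE = 0.0615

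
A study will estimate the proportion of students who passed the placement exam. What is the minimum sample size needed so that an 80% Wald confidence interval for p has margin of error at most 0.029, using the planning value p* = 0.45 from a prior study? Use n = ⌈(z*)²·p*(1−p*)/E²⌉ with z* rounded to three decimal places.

n = 484

For 80% confidence, z* = 1.282.
p*(1−p*) = 0.45·0.55 = 0.2475.
(z*)²·p*(1−p*)/E² = 1.643524·0.2475/0.000841 = 483.677.
Rounding up, n = 484.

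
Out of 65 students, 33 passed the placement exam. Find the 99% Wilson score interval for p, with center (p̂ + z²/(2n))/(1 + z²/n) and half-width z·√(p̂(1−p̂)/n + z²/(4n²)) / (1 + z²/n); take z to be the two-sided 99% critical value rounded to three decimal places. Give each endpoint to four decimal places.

p̂ = 33/65 = 0.50769; z = 2.576, so z² = 6.635776.
1 + z²/n = 1.102089.
Adjusted center: (0.50769 + z²/(2n))/1.102089 = 0.50698.
Radicand: p̂(1−p̂)/n + z²/(4n²) = 0.003845244 + 0.000392649 = 0.004237893.
Half-width = 2.576·√0.004237893/1.102089 = 0.15216.
So the interval runs from 0.3548 to 0.6591.

(0.3548, 0.6591)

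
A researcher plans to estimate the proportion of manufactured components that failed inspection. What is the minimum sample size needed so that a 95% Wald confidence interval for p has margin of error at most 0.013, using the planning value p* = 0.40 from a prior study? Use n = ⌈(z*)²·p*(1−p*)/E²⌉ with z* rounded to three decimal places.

n = 5456

For 95% confidence, z* = 1.960.
p*(1−p*) = 0.40·0.60 = 0.2400.
Required n before rounding: 3.841600 × 0.2400 / 0.013² = 5455.527.
⌈5455.527⌉ = 5456.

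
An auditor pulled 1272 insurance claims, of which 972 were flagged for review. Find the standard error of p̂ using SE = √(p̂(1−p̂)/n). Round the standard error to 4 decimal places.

SE = 0.0119

With x = 972 successes in n = 1272, p̂ = 0.76415.
p̂(1−p̂) = 0.76415·0.23585 = 0.180225.
SE = √(0.180225/1272) = 0.0119.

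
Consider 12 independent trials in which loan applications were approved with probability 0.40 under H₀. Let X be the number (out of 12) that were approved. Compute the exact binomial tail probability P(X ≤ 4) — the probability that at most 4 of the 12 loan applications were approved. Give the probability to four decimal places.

X ~ Binomial(n=12, p=0.40).
P(X ≤ 4) = Σ_{j=0}^{4} C(12,j)·0.40^j·0.60^{12−j}.
= 0.002177 + 0.017414 + 0.063852 + 0.141894 + 0.212841 = 0.4382.

P = 0.4382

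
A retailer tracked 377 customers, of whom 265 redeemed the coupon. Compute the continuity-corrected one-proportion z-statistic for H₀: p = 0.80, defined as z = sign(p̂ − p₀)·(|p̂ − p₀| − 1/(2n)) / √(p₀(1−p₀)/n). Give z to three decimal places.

With x = 265 successes in n = 377, p̂ = 0.70292. p̂ − p₀ = -0.097082.
1/(2n) = 0.001326.
Corrected numerator: |-0.097082| − 0.001326 = 0.095756.
Under H₀, SE = √(p₀(1−p₀)/n) = √(0.80·0.20/377) = √0.000424403 = 0.020601.
z = −0.095756/0.020601 = -4.648.

z = -4.648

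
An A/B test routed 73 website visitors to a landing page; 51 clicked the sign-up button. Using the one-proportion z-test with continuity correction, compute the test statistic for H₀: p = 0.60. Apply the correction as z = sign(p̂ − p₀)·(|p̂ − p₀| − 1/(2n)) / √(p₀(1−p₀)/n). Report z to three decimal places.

Sample proportion p̂ = 51/73 = 0.69863. p̂ − p₀ = 0.098630.
1/(2n) = 0.006849.
Corrected numerator: |0.098630| − 0.006849 = 0.091781.
Under H₀, SE = √(p₀(1−p₀)/n) = √(0.60·0.40/73) = √0.003287671 = 0.057338.
z = +0.091781/0.057338 = 1.601.

z = 1.601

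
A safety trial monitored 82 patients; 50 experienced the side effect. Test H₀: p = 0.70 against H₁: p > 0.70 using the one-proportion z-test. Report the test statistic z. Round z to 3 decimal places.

z = -1.783

The sample proportion is 50/82 = 0.60976.
Under H₀, SE = √(p₀(1−p₀)/n) = √(0.70·0.30/82) = √0.002560976 = 0.050606.
z = (p̂ − p₀)/SE = (0.60976 − 0.70)/0.050606 = -1.783.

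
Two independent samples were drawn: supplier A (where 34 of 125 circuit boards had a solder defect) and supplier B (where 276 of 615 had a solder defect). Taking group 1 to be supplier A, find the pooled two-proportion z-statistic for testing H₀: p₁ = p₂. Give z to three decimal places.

Sample proportions: p̂₁ = 34/125 = 0.27200 and p̂₂ = 276/615 = 0.44878.
Pooling: p̂ = 310/740 = 0.41892.
SE = √[p̂(1−p̂)(1/n₁+1/n₂)] = √[0.41892·0.58108·(1/125+1/615)] ≈ 0.048407.
z = -0.17678/0.048407 = -3.652.

z = -3.652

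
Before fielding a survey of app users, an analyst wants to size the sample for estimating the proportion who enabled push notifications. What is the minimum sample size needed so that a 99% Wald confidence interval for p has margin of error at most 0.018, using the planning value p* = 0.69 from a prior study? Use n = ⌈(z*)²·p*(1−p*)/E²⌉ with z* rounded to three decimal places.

n = 4381

z* = 2.576 at the 99% level.
p*(1−p*) = 0.2139.
Required n before rounding: 6.635776 × 0.2139 / 0.018² = 4380.841.
Rounding up, n = 4381.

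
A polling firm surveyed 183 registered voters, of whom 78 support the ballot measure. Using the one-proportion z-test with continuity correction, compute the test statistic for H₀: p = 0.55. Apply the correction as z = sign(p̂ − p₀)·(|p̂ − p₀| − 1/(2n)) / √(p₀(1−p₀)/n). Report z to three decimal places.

With x = 78 successes in n = 183, p̂ = 0.42623. p̂ − p₀ = -0.123770.
Continuity correction 1/(2n) = 1/366 = 0.002732.
Corrected numerator: |-0.123770| − 0.002732 = 0.121038.
SE₀ = √(0.55·0.45/183) = 0.036776.
z = (−)0.121038/0.036776 = -3.291.

z = -3.291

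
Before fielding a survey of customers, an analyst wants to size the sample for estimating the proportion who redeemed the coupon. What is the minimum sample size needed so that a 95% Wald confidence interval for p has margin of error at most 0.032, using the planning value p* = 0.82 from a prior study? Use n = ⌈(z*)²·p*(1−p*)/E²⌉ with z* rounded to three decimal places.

n = 554

z* = 1.960 at the 95% level.
p*(1−p*) = 0.1476.
(z*)²·p*(1−p*)/E² = 3.841600·0.1476/0.001024 = 553.731.
Rounding up, n = 554.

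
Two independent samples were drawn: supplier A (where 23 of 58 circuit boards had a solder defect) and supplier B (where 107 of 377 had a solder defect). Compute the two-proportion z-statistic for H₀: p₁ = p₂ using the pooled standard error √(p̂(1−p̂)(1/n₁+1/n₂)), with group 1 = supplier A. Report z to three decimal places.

z = 1.746

Sample proportions: p̂₁ = 23/58 = 0.39655 and p̂₂ = 107/377 = 0.28382.
Pooled p̂ = (23+107)/(58+377) = 130/435 = 0.29885.
Pooled SE = √[0.2095389·0.01989390] ≈ 0.064564.
z = 0.11273/0.064564 = 1.746.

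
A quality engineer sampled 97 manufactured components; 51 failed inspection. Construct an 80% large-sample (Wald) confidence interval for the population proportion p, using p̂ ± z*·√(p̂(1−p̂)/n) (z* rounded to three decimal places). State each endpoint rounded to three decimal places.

(0.461, 0.591)

p̂ = 51/97 = 0.52577.
Standard error of p̂: √(0.249336/97) = √0.002570472 = 0.050700.
The 80% critical value is z* = 1.282.
Margin of error: 1.282 × 0.050700 = 0.06500.
CI: 0.52577 ± 0.06500 = (0.461, 0.591).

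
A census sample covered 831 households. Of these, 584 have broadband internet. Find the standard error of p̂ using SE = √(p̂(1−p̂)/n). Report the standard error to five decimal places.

With x = 584 successes in n = 831, p̂ = 0.70277.
p̂(1−p̂) = 0.208884.
SE = √(0.208884/831) = 0.01585.

SE = 0.01585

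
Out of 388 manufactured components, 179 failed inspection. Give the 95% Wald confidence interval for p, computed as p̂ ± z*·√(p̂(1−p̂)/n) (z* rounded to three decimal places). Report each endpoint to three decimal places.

With x = 179 successes in n = 388, p̂ = 0.46134.
Standard error of p̂: √(0.248505/388) = √0.000640478 = 0.025308.
For 95% confidence, z* = 1.960.
Margin of error: 1.960 × 0.025308 = 0.04960.
So the interval runs from 0.412 to 0.511.

(0.412, 0.511)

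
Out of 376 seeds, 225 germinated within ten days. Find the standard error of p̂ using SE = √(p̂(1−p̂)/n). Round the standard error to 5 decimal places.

The sample proportion is 225/376 = 0.59840.
p̂(1−p̂) = 0.59840·0.40160 = 0.240317.
SE = √(0.240317/376) = √0.000639141 = 0.02528.

SE = 0.02528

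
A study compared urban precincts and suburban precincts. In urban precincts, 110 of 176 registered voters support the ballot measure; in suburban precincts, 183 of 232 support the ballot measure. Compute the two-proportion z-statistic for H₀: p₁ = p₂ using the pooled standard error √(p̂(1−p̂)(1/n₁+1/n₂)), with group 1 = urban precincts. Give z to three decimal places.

z = -3.642

Sample proportions: p̂₁ = 110/176 = 0.62500 and p̂₂ = 183/232 = 0.78879.
Pooling: p̂ = 293/408 = 0.71814.
Pooled SE = √[0.2024161·0.00999216] ≈ 0.044973.
z = -0.16379/0.044973 = -3.642.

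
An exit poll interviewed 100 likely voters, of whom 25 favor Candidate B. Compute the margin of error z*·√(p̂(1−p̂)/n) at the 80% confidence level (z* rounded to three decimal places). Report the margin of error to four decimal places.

Sample proportion p̂ = 25/100 = 0.25000.
Standard error of p̂: √(0.187500/100) = √0.001875000 = 0.043301.
The 80% critical value is z* = 1.282.
ME = 1.282·0.043301 = 0.0555.

ME = 0.0555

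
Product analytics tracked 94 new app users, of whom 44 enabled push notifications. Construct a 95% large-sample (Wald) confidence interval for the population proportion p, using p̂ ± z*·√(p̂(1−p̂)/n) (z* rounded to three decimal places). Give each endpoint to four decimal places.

(0.3672, 0.5690)

p̂ = 44/94 = 0.46809.
Standard error of p̂: √(0.248981/94) = √0.002648739 = 0.051466.
The 95% critical value is z* = 1.960.
Margin = 1.960·0.051466 = 0.10087.
CI: 0.46809 ± 0.10087 = (0.3672, 0.5690).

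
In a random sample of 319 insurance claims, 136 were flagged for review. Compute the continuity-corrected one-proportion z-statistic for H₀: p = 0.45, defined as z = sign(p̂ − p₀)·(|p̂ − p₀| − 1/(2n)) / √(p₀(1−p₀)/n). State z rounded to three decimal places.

p̂ = 136/319 = 0.42633. p̂ − p₀ = -0.023668.
1/(2n) = 0.001567.
Corrected numerator: |-0.023668| − 0.001567 = 0.022101.
SE₀ = √(0.45·0.55/319) = 0.027854.
z = (−)0.022101/0.027854 = -0.793.

z = -0.793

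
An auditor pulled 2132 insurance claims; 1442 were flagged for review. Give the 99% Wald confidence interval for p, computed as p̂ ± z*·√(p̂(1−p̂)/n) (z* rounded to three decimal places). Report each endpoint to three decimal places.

With x = 1442 successes in n = 2132, p̂ = 0.67636.
SE = √(p̂(1−p̂)/n) = √(0.218897/2132) = 0.010133.
The 99% critical value is z* = 2.576.
Margin = 2.576·0.010133 = 0.02610.
So the interval runs from 0.650 to 0.702.

(0.650, 0.702)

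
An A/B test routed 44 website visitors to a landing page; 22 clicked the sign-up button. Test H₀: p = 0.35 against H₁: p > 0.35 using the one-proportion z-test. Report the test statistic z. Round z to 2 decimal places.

Sample proportion p̂ = 22/44 = 0.50000.
Under H₀, SE = √(p₀(1−p₀)/n) = √(0.35·0.65/44) = √0.005170455 = 0.071906.
Test statistic: z = 0.15000/0.071906 = 2.09.

z = 2.09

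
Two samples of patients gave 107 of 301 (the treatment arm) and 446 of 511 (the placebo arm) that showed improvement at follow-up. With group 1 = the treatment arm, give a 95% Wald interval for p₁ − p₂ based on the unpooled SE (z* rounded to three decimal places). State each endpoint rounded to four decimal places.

p̂₁ = 107/301 = 0.35548, p̂₂ = 446/511 = 0.87280; p̂₁ − p̂₂ = -0.51732.
SE = √(0.000761178 + 0.000217263) = √0.000978441 = 0.031280.
The 95% critical value is z* = 1.960. Margin of error = 0.06131.
So the interval runs from -0.5786 to -0.4560.

(-0.5786, -0.4560)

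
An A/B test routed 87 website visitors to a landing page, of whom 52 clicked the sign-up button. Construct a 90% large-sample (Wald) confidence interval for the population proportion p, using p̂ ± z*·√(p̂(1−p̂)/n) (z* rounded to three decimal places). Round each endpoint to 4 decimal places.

p̂ = 52/87 = 0.59770.
Standard error of p̂: √(0.240454/87) = √0.002763845 = 0.052572.
z* = 1.645 at the 90% level.
Margin of error: 1.645 × 0.052572 = 0.08648.
Interval: 0.59770 ± 0.08648 → (0.5112, 0.6842).

(0.5112, 0.6842)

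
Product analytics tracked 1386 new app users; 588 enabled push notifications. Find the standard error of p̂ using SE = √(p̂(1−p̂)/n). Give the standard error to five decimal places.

SE = 0.01328

The sample proportion is 588/1386 = 0.42424.
p̂(1−p̂) = 0.42424·0.57576 = 0.244260.
SE = √(0.244260/1386) = √0.000176234 = 0.01328.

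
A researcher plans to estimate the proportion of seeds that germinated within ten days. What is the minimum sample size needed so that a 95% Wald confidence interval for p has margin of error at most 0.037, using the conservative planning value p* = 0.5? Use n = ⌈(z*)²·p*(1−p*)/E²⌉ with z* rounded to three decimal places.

n = 702

The 95% critical value is z* = 1.960.
p*(1−p*) = 0.50·0.50 = 0.2500.
(z*)²·p*(1−p*)/E² = 3.841600·0.2500/0.001369 = 701.534.
⌈701.534⌉ = 702.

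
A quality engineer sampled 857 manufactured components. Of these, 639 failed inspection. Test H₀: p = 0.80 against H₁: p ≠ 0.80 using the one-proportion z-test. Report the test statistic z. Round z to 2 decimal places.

z = -3.98

Sample proportion p̂ = 639/857 = 0.74562.
SE₀ = √(0.80·0.20/857) = 0.013664.
z = (0.74562 − 0.80)/0.013664 = -0.05438/0.013664 = -3.98.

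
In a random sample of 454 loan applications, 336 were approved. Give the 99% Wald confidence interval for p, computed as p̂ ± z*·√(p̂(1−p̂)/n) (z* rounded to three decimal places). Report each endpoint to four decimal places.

With x = 336 successes in n = 454, p̂ = 0.74009.
SE(p̂) = √(0.74009·0.25991/454) = 0.020584.
The 99% critical value is z* = 2.576.
Margin of error: 2.576 × 0.020584 = 0.05302.
So the interval runs from 0.6871 to 0.7931.

(0.6871, 0.7931)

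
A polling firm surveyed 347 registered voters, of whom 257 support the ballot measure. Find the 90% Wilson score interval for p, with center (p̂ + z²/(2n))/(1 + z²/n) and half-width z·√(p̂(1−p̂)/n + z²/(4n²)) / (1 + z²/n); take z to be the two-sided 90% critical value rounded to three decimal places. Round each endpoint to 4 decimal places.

(0.7002, 0.7774)

Here p̂ = 257/347 = 0.74063 and z = 1.645 (z² = 2.706025).
1 + z²/n = 1.007798.
Center = (0.74063 + 0.003899)/1.007798 = 0.73877.
Radicand: p̂(1−p̂)/n + z²/(4n²) = 0.000553589 + 0.000005618 = 0.000559207.
Half-width = z·√(radicand)/denom = 1.645·0.023648/1.007798 = 0.03860.
CI: 0.73877 ± 0.03860 = (0.7002, 0.7774).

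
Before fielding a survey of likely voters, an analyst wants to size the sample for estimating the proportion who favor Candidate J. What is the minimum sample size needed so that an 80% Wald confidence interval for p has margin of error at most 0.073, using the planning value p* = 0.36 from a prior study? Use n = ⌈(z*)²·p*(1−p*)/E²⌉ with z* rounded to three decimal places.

For 80% confidence, z* = 1.282.
p*(1−p*) = 0.36·0.64 = 0.2304.
(z*)²·p*(1−p*)/E² = 1.643524·0.2304/0.005329 = 71.058.
⌈71.058⌉ = 72.

n = 72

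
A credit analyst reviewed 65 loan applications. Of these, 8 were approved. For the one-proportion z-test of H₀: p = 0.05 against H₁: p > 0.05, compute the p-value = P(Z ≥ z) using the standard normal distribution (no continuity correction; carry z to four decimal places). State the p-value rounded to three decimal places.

Sample proportion p̂ = 8/65 = 0.12308.
Under H₀, SE = √(p₀(1−p₀)/n) = √(0.05·0.95/65) = √0.000730769 = 0.027033.
Test statistic (full precision, shown to 4 dp): z = (8/65 − 0.05)/SE₀ ≈ 2.7033.
p-value = P(Z ≥ z) with z = 2.7033 → 0.003.

p-value = 0.003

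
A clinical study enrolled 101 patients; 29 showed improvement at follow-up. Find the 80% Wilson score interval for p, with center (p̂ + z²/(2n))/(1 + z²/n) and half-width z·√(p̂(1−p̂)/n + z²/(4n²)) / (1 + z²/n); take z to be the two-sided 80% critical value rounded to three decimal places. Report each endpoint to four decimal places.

(0.2332, 0.3479)

Here p̂ = 29/101 = 0.28713 and z = 1.282 (z² = 1.643524).
Denominator 1 + z²/n = 1 + 1.643524/101 = 1.016273.
Center = (0.28713 + 0.008136)/1.016273 = 0.29054.
Radicand: p̂(1−p̂)/n + z²/(4n²) = 0.002026592 + 0.000040279 = 0.002066871.
Half-width = 1.282·√0.002066871/1.016273 = 0.05735.
So the interval runs from 0.2332 to 0.3479.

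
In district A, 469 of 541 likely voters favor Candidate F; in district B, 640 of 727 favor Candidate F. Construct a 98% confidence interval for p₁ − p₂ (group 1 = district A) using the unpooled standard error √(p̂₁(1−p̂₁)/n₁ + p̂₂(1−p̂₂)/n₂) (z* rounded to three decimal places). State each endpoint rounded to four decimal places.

p̂₁ = 0.86691, p̂₂ = 0.88033, so the observed difference is -0.01342.
SE = √(0.000213262 + 0.000144909) = √0.000358171 = 0.018925.
The 98% critical value is z* = 2.326. Margin of error = 0.04402.
So the interval runs from -0.0574 to 0.0306.

(-0.0574, 0.0306)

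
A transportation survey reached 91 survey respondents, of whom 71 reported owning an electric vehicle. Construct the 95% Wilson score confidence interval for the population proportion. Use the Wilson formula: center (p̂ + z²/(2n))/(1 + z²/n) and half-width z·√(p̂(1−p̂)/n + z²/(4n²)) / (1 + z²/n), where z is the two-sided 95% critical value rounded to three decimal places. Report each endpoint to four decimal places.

(0.6848, 0.8530)

Here p̂ = 71/91 = 0.78022 and z = 1.960 (z² = 3.841600).
Denominator 1 + z²/n = 1 + 3.841600/91 = 1.042215.
Center = (0.78022 + 0.021108)/1.042215 = 0.76887.
Radicand: p̂(1−p̂)/n + z²/(4n²) = 0.001884361 + 0.000115976 = 0.002000337.
Half-width = z·√(radicand)/denom = 1.960·0.044725/1.042215 = 0.08411.
So the interval runs from 0.6848 to 0.8530.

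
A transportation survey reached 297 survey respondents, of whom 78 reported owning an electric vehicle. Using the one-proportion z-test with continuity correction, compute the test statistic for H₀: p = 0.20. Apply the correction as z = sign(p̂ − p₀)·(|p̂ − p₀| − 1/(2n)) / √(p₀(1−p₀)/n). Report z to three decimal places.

z = 2.626

With x = 78 successes in n = 297, p̂ = 0.26263. p̂ − p₀ = 0.062626.
1/(2n) = 0.001684.
Corrected numerator: |0.062626| − 0.001684 = 0.060942.
Null standard error: √(0.20·0.80/297) = √0.000538721 = 0.023210.
z = (+)0.060942/0.023210 = 2.626.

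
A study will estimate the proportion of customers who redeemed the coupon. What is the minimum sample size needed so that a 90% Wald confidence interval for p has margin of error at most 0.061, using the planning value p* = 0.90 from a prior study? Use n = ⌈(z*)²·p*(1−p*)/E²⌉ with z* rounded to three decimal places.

n = 66

For 90% confidence, z* = 1.645.
p*(1−p*) = 0.90·0.10 = 0.0900.
(z*)²·p*(1−p*)/E² = 2.706025·0.0900/0.003721 = 65.451.
⌈65.451⌉ = 66.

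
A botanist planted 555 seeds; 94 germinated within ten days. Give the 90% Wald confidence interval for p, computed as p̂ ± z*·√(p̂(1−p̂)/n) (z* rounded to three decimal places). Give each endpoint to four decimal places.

Sample proportion p̂ = 94/555 = 0.16937.
SE = √(p̂(1−p̂)/n) = √(0.140683/555) = 0.015921.
For 90% confidence, z* = 1.645.
Margin of error: 1.645 × 0.015921 = 0.02619.
Interval: 0.16937 ± 0.02619 → (0.1432, 0.1956).

(0.1432, 0.1956)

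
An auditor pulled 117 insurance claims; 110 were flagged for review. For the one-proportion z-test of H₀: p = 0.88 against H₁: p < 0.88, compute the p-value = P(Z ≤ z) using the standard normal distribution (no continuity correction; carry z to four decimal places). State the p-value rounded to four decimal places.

p-value = 0.9774

Sample proportion p̂ = 110/117 = 0.94017.
Null standard error: √(0.88·0.12/117) = √0.000902564 = 0.030043.
z = (p̂ − p₀)/SE = (110/117 − 0.88)/0.030043 ≈ 2.0028.
p-value = P(Z ≤ z) with z = 2.0028 → 0.9774.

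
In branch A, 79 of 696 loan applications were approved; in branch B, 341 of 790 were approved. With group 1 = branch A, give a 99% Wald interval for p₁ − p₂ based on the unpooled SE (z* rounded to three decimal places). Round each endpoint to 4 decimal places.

(-0.3731, -0.2632)

p̂₁ = 79/696 = 0.11351, p̂₂ = 341/790 = 0.43165; p̂₁ − p̂₂ = -0.31814.
Unpooled SE = √(p̂₁(1−p̂₁)/n₁ + p̂₂(1−p̂₂)/n₂) = √(0.000144572 + 0.000310541) = 0.021333.
z* = 2.576 at the 99% level. Margin = 2.576·0.021333 = 0.05495.
CI: -0.31814 ± 0.05495 = (-0.3731, -0.2632).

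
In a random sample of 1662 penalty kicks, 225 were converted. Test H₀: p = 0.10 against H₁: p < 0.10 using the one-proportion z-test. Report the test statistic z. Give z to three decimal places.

z = 4.808

The sample proportion is 225/1662 = 0.13538.
SE₀ = √(0.10·0.90/1662) = 0.007359.
z = (p̂ − p₀)/SE = (0.13538 − 0.10)/0.007359 = 4.808.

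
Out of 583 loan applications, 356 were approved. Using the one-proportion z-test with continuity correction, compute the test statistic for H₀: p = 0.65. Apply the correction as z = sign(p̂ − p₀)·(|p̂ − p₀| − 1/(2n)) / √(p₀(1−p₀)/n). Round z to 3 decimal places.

z = -1.949

The sample proportion is 356/583 = 0.61063. p̂ − p₀ = -0.039365.
1/(2n) = 0.000858.
Corrected numerator: |-0.039365| − 0.000858 = 0.038507.
Under H₀, SE = √(p₀(1−p₀)/n) = √(0.65·0.35/583) = √0.000390223 = 0.019754.
z = −0.038507/0.019754 = -1.949.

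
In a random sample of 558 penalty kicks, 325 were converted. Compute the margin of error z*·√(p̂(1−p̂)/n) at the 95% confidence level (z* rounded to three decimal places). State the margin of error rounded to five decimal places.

ME = 0.04092

Sample proportion p̂ = 325/558 = 0.58244.
SE = √(p̂(1−p̂)/n) = √(0.243204/558) = 0.020877.
The 95% critical value is z* = 1.960.
Margin of error = z*·SE = 1.960 × 0.020877 = 0.04092.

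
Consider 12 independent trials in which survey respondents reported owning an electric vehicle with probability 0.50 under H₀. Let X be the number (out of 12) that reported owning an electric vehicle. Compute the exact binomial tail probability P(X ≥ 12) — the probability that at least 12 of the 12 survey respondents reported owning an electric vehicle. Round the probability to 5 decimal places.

P = 0.00024

X ~ Binomial(n=12, p=0.50).
P(X ≥ 12) = C(12,12)·0.50^12·0.50^0.
= 0.000244 = 0.00024.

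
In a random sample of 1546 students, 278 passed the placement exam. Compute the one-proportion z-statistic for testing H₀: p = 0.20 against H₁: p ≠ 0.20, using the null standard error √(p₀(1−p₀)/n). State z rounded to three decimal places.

Sample proportion p̂ = 278/1546 = 0.17982.
Null standard error: √(0.20·0.80/1546) = √0.000103493 = 0.010173.
z = (0.17982 − 0.20)/0.010173 = -0.02018/0.010173 = -1.984.

z = -1.984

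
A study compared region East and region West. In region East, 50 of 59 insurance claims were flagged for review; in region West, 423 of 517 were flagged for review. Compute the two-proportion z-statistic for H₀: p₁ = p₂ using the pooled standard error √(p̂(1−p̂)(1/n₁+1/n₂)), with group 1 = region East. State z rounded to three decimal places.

Sample proportions: p̂₁ = 50/59 = 0.84746 and p̂₂ = 423/517 = 0.81818.
Pooling: p̂ = 473/576 = 0.82118.
SE = √[p̂(1−p̂)(1/n₁+1/n₂)] = √[0.82118·0.17882·(1/59+1/517)] ≈ 0.052658.
z = (p̂₁ − p̂₂)/SE = (0.84746 − 0.81818)/0.052658 = 0.02928/0.052658 = 0.556.

z = 0.556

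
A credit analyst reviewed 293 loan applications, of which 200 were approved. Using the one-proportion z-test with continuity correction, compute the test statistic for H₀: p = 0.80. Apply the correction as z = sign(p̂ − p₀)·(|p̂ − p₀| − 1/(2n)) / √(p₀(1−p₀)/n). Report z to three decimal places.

z = -4.951

p̂ = 200/293 = 0.68259. p̂ − p₀ = -0.117406.
Continuity correction 1/(2n) = 1/586 = 0.001706.
Corrected numerator: |-0.117406| − 0.001706 = 0.115700.
Null standard error: √(0.80·0.20/293) = √0.000546075 = 0.023368.
z = (−)0.115700/0.023368 = -4.951.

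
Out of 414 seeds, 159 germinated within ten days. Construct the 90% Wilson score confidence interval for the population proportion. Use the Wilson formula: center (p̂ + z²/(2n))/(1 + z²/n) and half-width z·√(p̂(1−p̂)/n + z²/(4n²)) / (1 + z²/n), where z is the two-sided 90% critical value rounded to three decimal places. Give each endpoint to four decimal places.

(0.3456, 0.4240)

Here p̂ = 159/414 = 0.38406 and z = 1.645 (z² = 2.706025).
Denominator 1 + z²/n = 1 + 2.706025/414 = 1.006536.
Adjusted center: (0.38406 + z²/(2n))/1.006536 = 0.38481.
Radicand: p̂(1−p̂)/n + z²/(4n²) = 0.000571395 + 0.000003947 = 0.000575342.
Half-width = 1.645·√0.000575342/1.006536 = 0.03920.
Interval: 0.38481 ± 0.03920 → (0.3456, 0.4240).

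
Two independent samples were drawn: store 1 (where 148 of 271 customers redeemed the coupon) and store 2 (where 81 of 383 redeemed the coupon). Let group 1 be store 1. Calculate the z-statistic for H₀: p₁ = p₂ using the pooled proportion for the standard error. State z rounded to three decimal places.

p̂₁ = 148/271 = 0.54613, p̂₂ = 81/383 = 0.21149.
Pooling: p̂ = 229/654 = 0.35015.
SE = √[p̂(1−p̂)(1/n₁+1/n₂)] = √[0.35015·0.64985·(1/271+1/383)] ≈ 0.037865.
z = (p̂₁ − p̂₂)/SE = (0.54613 − 0.21149)/0.037865 = 0.33464/0.037865 = 8.838.

z = 8.838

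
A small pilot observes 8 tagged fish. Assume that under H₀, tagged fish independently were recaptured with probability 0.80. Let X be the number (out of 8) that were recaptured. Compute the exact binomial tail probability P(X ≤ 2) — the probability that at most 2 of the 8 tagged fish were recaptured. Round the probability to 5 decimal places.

P = 0.00123

X ~ Binomial(n=8, p=0.80).
P(X ≤ 2) = C(8,0)·0.80^0·0.20^8 + C(8,1)·0.80^1·0.20^7 + C(8,2)·0.80^2·0.20^6.
= 0.000003 + 0.000082 + 0.001147 = 0.00123.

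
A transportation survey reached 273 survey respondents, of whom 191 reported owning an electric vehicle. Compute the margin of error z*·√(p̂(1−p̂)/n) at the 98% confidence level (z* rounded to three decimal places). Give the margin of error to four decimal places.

ME = 0.0645

Sample proportion p̂ = 191/273 = 0.69963.
Standard error of p̂: √(0.210146/273) = √0.000769767 = 0.027745.
For 98% confidence, z* = 2.326.
Margin of error = z*·SE = 2.326 × 0.027745 = 0.0645.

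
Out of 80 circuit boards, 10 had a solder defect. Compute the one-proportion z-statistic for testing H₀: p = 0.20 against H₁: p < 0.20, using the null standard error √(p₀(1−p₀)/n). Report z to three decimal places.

z = -1.677

The sample proportion is 10/80 = 0.12500.
Null standard error: √(0.20·0.80/80) = √0.002000000 = 0.044721.
Test statistic: z = -0.07500/0.044721 = -1.677.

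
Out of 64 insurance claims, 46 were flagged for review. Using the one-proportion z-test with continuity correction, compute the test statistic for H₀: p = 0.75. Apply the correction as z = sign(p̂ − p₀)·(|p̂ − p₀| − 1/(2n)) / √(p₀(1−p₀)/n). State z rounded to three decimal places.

Sample proportion p̂ = 46/64 = 0.71875. p̂ − p₀ = -0.031250.
1/(2n) = 0.007812.
Corrected numerator: |-0.031250| − 0.007812 = 0.023438.
Under H₀, SE = √(p₀(1−p₀)/n) = √(0.75·0.25/64) = √0.002929688 = 0.054127.
z = −0.023438/0.054127 = -0.433.

z = -0.433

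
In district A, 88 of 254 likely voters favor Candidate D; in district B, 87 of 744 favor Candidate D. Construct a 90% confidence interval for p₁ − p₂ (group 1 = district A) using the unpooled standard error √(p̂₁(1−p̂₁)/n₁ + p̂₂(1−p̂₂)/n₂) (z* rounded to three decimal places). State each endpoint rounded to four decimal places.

(0.1767, 0.2823)

p̂₁ = 0.34646, p̂₂ = 0.11694, so the observed difference is 0.22952.
Unpooled SE = √(p̂₁(1−p̂₁)/n₁ + p̂₂(1−p̂₂)/n₂) = √(0.000891435 + 0.000138792) = 0.032097.
z* = 1.645 at the 90% level. Margin of error = 0.05280.
Interval: 0.22952 ± 0.05280 → (0.1767, 0.2823).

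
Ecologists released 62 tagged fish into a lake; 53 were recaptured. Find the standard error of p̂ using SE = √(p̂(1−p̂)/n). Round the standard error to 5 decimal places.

Sample proportion p̂ = 53/62 = 0.85484.
p̂(1−p̂) = 0.124089.
SE = √(0.124089/62) = √0.002001435 = 0.04474.

SE = 0.04474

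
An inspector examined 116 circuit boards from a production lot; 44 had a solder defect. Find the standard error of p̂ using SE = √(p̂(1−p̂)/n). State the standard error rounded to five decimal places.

p̂ = 44/116 = 0.37931.
p̂(1−p̂) = 0.235434.
Dividing by n and taking the root: √0.002029603 = 0.04505.

SE = 0.04505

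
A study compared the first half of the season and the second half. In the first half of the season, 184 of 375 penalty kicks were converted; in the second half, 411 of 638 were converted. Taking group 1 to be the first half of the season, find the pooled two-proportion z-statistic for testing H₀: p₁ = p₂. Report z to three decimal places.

z = -4.793

Sample proportions: p̂₁ = 184/375 = 0.49067 and p̂₂ = 411/638 = 0.64420.
Pooling: p̂ = 595/1013 = 0.58736.
Pooled SE = √[0.2423675·0.00423406] ≈ 0.032034.
z = -0.15353/0.032034 = -4.793.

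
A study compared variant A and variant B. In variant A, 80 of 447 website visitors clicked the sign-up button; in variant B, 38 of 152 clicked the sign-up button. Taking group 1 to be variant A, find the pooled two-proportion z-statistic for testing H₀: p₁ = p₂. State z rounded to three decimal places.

p̂₁ = 80/447 = 0.17897, p̂₂ = 38/152 = 0.25000.
Pooling: p̂ = 118/599 = 0.19699.
Pooled SE = √[0.1581880·0.00881608] ≈ 0.037344.
z = -0.07103/0.037344 = -1.902.

z = -1.902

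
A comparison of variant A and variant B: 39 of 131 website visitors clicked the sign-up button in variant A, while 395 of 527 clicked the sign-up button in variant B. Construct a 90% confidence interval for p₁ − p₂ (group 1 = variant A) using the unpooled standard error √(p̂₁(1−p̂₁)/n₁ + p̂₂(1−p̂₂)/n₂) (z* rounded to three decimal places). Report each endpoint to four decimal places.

(-0.5245, -0.3791)

p̂₁ = 0.29771, p̂₂ = 0.74953, so the observed difference is -0.45182.
SE = √(0.001596021 + 0.000356237) = √0.001952258 = 0.044184.
The 90% critical value is z* = 1.645. Margin = 1.645·0.044184 = 0.07268.
Interval: -0.45182 ± 0.07268 → (-0.5245, -0.3791).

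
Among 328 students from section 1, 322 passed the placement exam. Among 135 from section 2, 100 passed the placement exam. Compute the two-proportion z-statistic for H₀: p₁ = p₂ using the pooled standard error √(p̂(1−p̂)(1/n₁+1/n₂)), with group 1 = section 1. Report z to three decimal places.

z = 8.295

p̂₁ = 322/328 = 0.98171, p̂₂ = 100/135 = 0.74074.
Pooling: p̂ = 422/463 = 0.91145.
SE = √[p̂(1−p̂)(1/n₁+1/n₂)] = √[0.91145·0.08855·(1/328+1/135)] ≈ 0.029051.
z = 0.24097/0.029051 = 8.295.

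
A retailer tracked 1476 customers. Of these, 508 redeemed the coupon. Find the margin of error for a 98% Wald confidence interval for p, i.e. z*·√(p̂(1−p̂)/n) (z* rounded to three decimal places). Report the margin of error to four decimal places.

Sample proportion p̂ = 508/1476 = 0.34417.
SE = √(p̂(1−p̂)/n) = √(0.225718/1476) = 0.012366.
z* = 2.326 at the 98% level.
ME = 2.326·0.012366 = 0.0288.

ME = 0.0288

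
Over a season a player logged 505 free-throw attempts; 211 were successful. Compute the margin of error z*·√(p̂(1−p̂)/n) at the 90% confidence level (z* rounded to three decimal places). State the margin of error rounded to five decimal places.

ME = 0.03610

The sample proportion is 211/505 = 0.41782.
SE = √(p̂(1−p̂)/n) = √(0.243247/505) = 0.021947.
For 90% confidence, z* = 1.645.
ME = 1.645·0.021947 = 0.03610.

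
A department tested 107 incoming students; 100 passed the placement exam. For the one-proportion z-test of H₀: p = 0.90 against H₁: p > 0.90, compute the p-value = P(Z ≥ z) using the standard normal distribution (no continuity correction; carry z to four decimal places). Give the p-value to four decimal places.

p-value = 0.1166

The sample proportion is 100/107 = 0.93458.
Under H₀, SE = √(p₀(1−p₀)/n) = √(0.90·0.10/107) = √0.000841121 = 0.029002.
Test statistic (full precision, shown to 4 dp): z = (100/107 − 0.90)/SE₀ ≈ 1.1923.
p-value = P(Z ≥ z) with z = 1.1923 → 0.1166.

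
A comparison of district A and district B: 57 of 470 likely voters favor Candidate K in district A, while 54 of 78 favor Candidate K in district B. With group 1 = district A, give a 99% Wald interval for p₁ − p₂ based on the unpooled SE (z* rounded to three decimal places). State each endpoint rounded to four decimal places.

p̂₁ = 0.12128, p̂₂ = 0.69231, so the observed difference is -0.57103.
SE = √(0.000226742 + 0.002730997) = √0.002957739 = 0.054385.
z* = 2.576 at the 99% level. Margin = 2.576·0.054385 = 0.14010.
So the interval runs from -0.7111 to -0.4309.

(-0.7111, -0.4309)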